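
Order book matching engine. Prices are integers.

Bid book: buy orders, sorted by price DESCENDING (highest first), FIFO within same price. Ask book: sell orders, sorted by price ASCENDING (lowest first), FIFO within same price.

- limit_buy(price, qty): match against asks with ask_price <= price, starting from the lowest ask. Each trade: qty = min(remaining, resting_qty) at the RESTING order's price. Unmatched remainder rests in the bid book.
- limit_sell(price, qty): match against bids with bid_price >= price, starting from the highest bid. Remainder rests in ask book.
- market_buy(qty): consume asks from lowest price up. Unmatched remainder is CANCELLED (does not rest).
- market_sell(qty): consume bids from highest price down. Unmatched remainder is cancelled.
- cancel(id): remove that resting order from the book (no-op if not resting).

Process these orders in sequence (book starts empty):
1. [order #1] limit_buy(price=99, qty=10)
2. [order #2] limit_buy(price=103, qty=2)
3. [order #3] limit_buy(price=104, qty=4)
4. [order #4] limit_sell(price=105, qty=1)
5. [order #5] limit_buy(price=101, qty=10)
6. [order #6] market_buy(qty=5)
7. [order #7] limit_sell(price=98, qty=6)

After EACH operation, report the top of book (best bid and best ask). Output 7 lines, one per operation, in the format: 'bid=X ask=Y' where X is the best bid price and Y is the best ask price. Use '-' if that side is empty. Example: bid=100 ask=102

Answer: bid=99 ask=-
bid=103 ask=-
bid=104 ask=-
bid=104 ask=105
bid=104 ask=105
bid=104 ask=-
bid=101 ask=-

Derivation:
After op 1 [order #1] limit_buy(price=99, qty=10): fills=none; bids=[#1:10@99] asks=[-]
After op 2 [order #2] limit_buy(price=103, qty=2): fills=none; bids=[#2:2@103 #1:10@99] asks=[-]
After op 3 [order #3] limit_buy(price=104, qty=4): fills=none; bids=[#3:4@104 #2:2@103 #1:10@99] asks=[-]
After op 4 [order #4] limit_sell(price=105, qty=1): fills=none; bids=[#3:4@104 #2:2@103 #1:10@99] asks=[#4:1@105]
After op 5 [order #5] limit_buy(price=101, qty=10): fills=none; bids=[#3:4@104 #2:2@103 #5:10@101 #1:10@99] asks=[#4:1@105]
After op 6 [order #6] market_buy(qty=5): fills=#6x#4:1@105; bids=[#3:4@104 #2:2@103 #5:10@101 #1:10@99] asks=[-]
After op 7 [order #7] limit_sell(price=98, qty=6): fills=#3x#7:4@104 #2x#7:2@103; bids=[#5:10@101 #1:10@99] asks=[-]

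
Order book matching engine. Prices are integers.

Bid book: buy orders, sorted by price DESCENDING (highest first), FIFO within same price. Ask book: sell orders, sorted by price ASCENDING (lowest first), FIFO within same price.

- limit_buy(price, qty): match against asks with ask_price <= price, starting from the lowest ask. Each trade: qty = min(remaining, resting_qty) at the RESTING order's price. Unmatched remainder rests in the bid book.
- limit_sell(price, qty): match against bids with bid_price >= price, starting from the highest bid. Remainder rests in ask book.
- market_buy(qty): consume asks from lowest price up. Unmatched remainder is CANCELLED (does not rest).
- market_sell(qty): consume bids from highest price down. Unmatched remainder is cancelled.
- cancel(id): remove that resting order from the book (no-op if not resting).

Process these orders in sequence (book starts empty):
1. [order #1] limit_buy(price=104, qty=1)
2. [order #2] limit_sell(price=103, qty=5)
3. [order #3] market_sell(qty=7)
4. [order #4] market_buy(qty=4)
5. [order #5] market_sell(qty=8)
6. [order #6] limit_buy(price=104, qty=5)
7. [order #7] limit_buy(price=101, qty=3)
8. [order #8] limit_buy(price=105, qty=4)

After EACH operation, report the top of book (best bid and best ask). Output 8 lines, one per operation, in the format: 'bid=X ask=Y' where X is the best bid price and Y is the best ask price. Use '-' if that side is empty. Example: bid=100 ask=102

After op 1 [order #1] limit_buy(price=104, qty=1): fills=none; bids=[#1:1@104] asks=[-]
After op 2 [order #2] limit_sell(price=103, qty=5): fills=#1x#2:1@104; bids=[-] asks=[#2:4@103]
After op 3 [order #3] market_sell(qty=7): fills=none; bids=[-] asks=[#2:4@103]
After op 4 [order #4] market_buy(qty=4): fills=#4x#2:4@103; bids=[-] asks=[-]
After op 5 [order #5] market_sell(qty=8): fills=none; bids=[-] asks=[-]
After op 6 [order #6] limit_buy(price=104, qty=5): fills=none; bids=[#6:5@104] asks=[-]
After op 7 [order #7] limit_buy(price=101, qty=3): fills=none; bids=[#6:5@104 #7:3@101] asks=[-]
After op 8 [order #8] limit_buy(price=105, qty=4): fills=none; bids=[#8:4@105 #6:5@104 #7:3@101] asks=[-]

Answer: bid=104 ask=-
bid=- ask=103
bid=- ask=103
bid=- ask=-
bid=- ask=-
bid=104 ask=-
bid=104 ask=-
bid=105 ask=-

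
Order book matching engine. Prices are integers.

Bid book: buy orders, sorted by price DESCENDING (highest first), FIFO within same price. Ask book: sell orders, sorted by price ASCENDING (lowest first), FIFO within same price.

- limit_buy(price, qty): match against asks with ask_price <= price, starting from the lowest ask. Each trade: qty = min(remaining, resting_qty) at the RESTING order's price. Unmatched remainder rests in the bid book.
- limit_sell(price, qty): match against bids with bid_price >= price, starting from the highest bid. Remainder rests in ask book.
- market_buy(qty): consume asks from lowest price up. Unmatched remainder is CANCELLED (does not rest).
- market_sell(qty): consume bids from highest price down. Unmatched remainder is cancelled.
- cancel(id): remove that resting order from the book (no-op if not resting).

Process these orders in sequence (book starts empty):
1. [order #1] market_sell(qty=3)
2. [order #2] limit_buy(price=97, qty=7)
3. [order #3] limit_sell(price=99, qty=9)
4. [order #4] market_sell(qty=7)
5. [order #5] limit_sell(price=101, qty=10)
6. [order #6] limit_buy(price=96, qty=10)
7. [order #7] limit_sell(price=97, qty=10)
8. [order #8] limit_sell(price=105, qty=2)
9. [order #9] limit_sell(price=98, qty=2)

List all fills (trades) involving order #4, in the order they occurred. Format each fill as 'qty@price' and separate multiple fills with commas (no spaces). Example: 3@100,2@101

After op 1 [order #1] market_sell(qty=3): fills=none; bids=[-] asks=[-]
After op 2 [order #2] limit_buy(price=97, qty=7): fills=none; bids=[#2:7@97] asks=[-]
After op 3 [order #3] limit_sell(price=99, qty=9): fills=none; bids=[#2:7@97] asks=[#3:9@99]
After op 4 [order #4] market_sell(qty=7): fills=#2x#4:7@97; bids=[-] asks=[#3:9@99]
After op 5 [order #5] limit_sell(price=101, qty=10): fills=none; bids=[-] asks=[#3:9@99 #5:10@101]
After op 6 [order #6] limit_buy(price=96, qty=10): fills=none; bids=[#6:10@96] asks=[#3:9@99 #5:10@101]
After op 7 [order #7] limit_sell(price=97, qty=10): fills=none; bids=[#6:10@96] asks=[#7:10@97 #3:9@99 #5:10@101]
After op 8 [order #8] limit_sell(price=105, qty=2): fills=none; bids=[#6:10@96] asks=[#7:10@97 #3:9@99 #5:10@101 #8:2@105]
After op 9 [order #9] limit_sell(price=98, qty=2): fills=none; bids=[#6:10@96] asks=[#7:10@97 #9:2@98 #3:9@99 #5:10@101 #8:2@105]

Answer: 7@97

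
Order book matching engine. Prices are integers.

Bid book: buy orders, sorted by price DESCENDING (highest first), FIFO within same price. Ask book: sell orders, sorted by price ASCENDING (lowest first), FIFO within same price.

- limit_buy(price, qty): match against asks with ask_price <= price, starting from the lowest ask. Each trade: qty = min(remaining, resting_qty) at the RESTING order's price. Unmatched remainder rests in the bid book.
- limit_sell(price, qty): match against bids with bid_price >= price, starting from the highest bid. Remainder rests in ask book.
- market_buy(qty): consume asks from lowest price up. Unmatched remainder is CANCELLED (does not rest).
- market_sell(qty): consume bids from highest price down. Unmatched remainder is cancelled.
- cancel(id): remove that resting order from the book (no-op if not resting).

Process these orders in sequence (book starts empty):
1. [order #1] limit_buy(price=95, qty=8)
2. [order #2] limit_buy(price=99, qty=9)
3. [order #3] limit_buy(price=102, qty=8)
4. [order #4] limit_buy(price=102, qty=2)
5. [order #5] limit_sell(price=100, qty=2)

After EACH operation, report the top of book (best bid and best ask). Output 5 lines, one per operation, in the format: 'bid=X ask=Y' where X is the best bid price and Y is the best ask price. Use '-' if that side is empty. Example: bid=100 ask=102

After op 1 [order #1] limit_buy(price=95, qty=8): fills=none; bids=[#1:8@95] asks=[-]
After op 2 [order #2] limit_buy(price=99, qty=9): fills=none; bids=[#2:9@99 #1:8@95] asks=[-]
After op 3 [order #3] limit_buy(price=102, qty=8): fills=none; bids=[#3:8@102 #2:9@99 #1:8@95] asks=[-]
After op 4 [order #4] limit_buy(price=102, qty=2): fills=none; bids=[#3:8@102 #4:2@102 #2:9@99 #1:8@95] asks=[-]
After op 5 [order #5] limit_sell(price=100, qty=2): fills=#3x#5:2@102; bids=[#3:6@102 #4:2@102 #2:9@99 #1:8@95] asks=[-]

Answer: bid=95 ask=-
bid=99 ask=-
bid=102 ask=-
bid=102 ask=-
bid=102 ask=-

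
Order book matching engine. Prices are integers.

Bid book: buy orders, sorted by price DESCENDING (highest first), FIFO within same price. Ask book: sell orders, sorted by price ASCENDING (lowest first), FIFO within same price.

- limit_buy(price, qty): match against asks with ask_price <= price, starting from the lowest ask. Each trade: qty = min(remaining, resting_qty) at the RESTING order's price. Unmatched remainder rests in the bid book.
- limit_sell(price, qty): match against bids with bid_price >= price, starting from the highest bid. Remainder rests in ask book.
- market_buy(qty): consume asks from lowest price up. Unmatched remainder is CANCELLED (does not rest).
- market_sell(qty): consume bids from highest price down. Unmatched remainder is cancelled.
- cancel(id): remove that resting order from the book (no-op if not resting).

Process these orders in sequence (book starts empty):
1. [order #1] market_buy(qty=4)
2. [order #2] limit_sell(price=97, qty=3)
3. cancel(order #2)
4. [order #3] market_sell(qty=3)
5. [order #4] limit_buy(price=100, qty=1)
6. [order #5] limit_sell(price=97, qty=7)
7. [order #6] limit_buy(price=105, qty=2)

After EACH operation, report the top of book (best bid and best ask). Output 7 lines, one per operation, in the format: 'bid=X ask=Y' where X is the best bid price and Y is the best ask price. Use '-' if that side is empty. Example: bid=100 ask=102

Answer: bid=- ask=-
bid=- ask=97
bid=- ask=-
bid=- ask=-
bid=100 ask=-
bid=- ask=97
bid=- ask=97

Derivation:
After op 1 [order #1] market_buy(qty=4): fills=none; bids=[-] asks=[-]
After op 2 [order #2] limit_sell(price=97, qty=3): fills=none; bids=[-] asks=[#2:3@97]
After op 3 cancel(order #2): fills=none; bids=[-] asks=[-]
After op 4 [order #3] market_sell(qty=3): fills=none; bids=[-] asks=[-]
After op 5 [order #4] limit_buy(price=100, qty=1): fills=none; bids=[#4:1@100] asks=[-]
After op 6 [order #5] limit_sell(price=97, qty=7): fills=#4x#5:1@100; bids=[-] asks=[#5:6@97]
After op 7 [order #6] limit_buy(price=105, qty=2): fills=#6x#5:2@97; bids=[-] asks=[#5:4@97]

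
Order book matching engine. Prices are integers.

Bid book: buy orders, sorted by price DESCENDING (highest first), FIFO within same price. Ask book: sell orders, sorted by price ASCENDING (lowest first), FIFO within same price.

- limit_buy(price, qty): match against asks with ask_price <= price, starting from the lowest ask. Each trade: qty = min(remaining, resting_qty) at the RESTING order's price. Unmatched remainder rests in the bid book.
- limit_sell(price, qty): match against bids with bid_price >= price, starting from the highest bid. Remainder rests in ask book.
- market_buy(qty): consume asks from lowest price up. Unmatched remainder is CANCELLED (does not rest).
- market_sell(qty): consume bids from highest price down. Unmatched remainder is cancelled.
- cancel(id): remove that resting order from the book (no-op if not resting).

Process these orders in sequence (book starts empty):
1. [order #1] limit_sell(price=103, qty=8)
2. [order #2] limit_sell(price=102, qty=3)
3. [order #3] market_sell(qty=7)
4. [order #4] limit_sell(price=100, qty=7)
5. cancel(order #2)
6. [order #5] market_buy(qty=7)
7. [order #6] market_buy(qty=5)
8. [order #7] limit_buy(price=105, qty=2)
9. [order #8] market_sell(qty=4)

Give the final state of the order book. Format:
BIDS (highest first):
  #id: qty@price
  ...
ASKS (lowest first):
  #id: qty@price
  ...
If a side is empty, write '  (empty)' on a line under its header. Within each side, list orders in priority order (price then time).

Answer: BIDS (highest first):
  (empty)
ASKS (lowest first):
  #1: 1@103

Derivation:
After op 1 [order #1] limit_sell(price=103, qty=8): fills=none; bids=[-] asks=[#1:8@103]
After op 2 [order #2] limit_sell(price=102, qty=3): fills=none; bids=[-] asks=[#2:3@102 #1:8@103]
After op 3 [order #3] market_sell(qty=7): fills=none; bids=[-] asks=[#2:3@102 #1:8@103]
After op 4 [order #4] limit_sell(price=100, qty=7): fills=none; bids=[-] asks=[#4:7@100 #2:3@102 #1:8@103]
After op 5 cancel(order #2): fills=none; bids=[-] asks=[#4:7@100 #1:8@103]
After op 6 [order #5] market_buy(qty=7): fills=#5x#4:7@100; bids=[-] asks=[#1:8@103]
After op 7 [order #6] market_buy(qty=5): fills=#6x#1:5@103; bids=[-] asks=[#1:3@103]
After op 8 [order #7] limit_buy(price=105, qty=2): fills=#7x#1:2@103; bids=[-] asks=[#1:1@103]
After op 9 [order #8] market_sell(qty=4): fills=none; bids=[-] asks=[#1:1@103]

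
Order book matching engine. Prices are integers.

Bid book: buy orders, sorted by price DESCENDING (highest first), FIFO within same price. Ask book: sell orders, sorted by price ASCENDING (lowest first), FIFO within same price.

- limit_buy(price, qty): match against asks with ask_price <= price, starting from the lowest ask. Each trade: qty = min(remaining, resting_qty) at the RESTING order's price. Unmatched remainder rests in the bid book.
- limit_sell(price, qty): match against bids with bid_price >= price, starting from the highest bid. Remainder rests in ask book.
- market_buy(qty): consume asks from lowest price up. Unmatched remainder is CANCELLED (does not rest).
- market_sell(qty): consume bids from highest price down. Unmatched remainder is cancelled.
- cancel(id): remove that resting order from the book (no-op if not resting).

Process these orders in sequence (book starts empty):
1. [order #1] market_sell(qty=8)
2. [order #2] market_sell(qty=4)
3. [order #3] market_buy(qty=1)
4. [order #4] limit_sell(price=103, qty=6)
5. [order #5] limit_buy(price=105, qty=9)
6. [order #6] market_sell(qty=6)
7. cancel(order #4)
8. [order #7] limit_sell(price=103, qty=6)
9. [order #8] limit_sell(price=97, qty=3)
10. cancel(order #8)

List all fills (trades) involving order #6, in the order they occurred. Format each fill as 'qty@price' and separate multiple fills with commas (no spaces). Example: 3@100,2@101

After op 1 [order #1] market_sell(qty=8): fills=none; bids=[-] asks=[-]
After op 2 [order #2] market_sell(qty=4): fills=none; bids=[-] asks=[-]
After op 3 [order #3] market_buy(qty=1): fills=none; bids=[-] asks=[-]
After op 4 [order #4] limit_sell(price=103, qty=6): fills=none; bids=[-] asks=[#4:6@103]
After op 5 [order #5] limit_buy(price=105, qty=9): fills=#5x#4:6@103; bids=[#5:3@105] asks=[-]
After op 6 [order #6] market_sell(qty=6): fills=#5x#6:3@105; bids=[-] asks=[-]
After op 7 cancel(order #4): fills=none; bids=[-] asks=[-]
After op 8 [order #7] limit_sell(price=103, qty=6): fills=none; bids=[-] asks=[#7:6@103]
After op 9 [order #8] limit_sell(price=97, qty=3): fills=none; bids=[-] asks=[#8:3@97 #7:6@103]
After op 10 cancel(order #8): fills=none; bids=[-] asks=[#7:6@103]

Answer: 3@105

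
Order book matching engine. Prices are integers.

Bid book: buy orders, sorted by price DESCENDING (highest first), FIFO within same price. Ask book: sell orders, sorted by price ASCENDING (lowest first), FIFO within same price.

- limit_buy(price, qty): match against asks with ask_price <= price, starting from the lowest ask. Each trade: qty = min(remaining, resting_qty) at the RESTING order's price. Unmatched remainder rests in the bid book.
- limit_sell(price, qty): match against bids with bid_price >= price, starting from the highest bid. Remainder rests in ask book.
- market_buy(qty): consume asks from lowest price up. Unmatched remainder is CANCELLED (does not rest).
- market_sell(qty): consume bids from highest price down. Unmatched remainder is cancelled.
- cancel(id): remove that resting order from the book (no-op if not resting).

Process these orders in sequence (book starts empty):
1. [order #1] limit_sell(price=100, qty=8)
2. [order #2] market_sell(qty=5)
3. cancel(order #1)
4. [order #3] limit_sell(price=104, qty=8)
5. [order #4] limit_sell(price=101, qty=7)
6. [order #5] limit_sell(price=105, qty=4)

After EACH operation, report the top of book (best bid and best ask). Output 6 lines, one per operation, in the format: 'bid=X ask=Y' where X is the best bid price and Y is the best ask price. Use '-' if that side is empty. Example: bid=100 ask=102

After op 1 [order #1] limit_sell(price=100, qty=8): fills=none; bids=[-] asks=[#1:8@100]
After op 2 [order #2] market_sell(qty=5): fills=none; bids=[-] asks=[#1:8@100]
After op 3 cancel(order #1): fills=none; bids=[-] asks=[-]
After op 4 [order #3] limit_sell(price=104, qty=8): fills=none; bids=[-] asks=[#3:8@104]
After op 5 [order #4] limit_sell(price=101, qty=7): fills=none; bids=[-] asks=[#4:7@101 #3:8@104]
After op 6 [order #5] limit_sell(price=105, qty=4): fills=none; bids=[-] asks=[#4:7@101 #3:8@104 #5:4@105]

Answer: bid=- ask=100
bid=- ask=100
bid=- ask=-
bid=- ask=104
bid=- ask=101
bid=- ask=101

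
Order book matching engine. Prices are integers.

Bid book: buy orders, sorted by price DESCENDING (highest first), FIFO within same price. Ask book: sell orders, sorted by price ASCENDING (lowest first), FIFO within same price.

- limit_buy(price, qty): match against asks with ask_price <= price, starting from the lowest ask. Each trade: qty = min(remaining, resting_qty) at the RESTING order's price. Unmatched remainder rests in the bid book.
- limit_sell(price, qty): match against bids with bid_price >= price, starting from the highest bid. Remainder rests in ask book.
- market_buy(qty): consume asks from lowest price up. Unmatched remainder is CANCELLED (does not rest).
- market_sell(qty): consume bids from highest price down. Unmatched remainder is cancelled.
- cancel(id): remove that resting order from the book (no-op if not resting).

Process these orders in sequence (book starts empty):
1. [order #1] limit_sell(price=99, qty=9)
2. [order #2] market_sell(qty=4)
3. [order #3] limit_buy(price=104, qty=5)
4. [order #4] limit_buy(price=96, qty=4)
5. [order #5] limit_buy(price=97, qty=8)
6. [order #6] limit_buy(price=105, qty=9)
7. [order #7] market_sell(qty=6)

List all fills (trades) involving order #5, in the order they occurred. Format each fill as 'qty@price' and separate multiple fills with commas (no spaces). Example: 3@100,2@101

After op 1 [order #1] limit_sell(price=99, qty=9): fills=none; bids=[-] asks=[#1:9@99]
After op 2 [order #2] market_sell(qty=4): fills=none; bids=[-] asks=[#1:9@99]
After op 3 [order #3] limit_buy(price=104, qty=5): fills=#3x#1:5@99; bids=[-] asks=[#1:4@99]
After op 4 [order #4] limit_buy(price=96, qty=4): fills=none; bids=[#4:4@96] asks=[#1:4@99]
After op 5 [order #5] limit_buy(price=97, qty=8): fills=none; bids=[#5:8@97 #4:4@96] asks=[#1:4@99]
After op 6 [order #6] limit_buy(price=105, qty=9): fills=#6x#1:4@99; bids=[#6:5@105 #5:8@97 #4:4@96] asks=[-]
After op 7 [order #7] market_sell(qty=6): fills=#6x#7:5@105 #5x#7:1@97; bids=[#5:7@97 #4:4@96] asks=[-]

Answer: 1@97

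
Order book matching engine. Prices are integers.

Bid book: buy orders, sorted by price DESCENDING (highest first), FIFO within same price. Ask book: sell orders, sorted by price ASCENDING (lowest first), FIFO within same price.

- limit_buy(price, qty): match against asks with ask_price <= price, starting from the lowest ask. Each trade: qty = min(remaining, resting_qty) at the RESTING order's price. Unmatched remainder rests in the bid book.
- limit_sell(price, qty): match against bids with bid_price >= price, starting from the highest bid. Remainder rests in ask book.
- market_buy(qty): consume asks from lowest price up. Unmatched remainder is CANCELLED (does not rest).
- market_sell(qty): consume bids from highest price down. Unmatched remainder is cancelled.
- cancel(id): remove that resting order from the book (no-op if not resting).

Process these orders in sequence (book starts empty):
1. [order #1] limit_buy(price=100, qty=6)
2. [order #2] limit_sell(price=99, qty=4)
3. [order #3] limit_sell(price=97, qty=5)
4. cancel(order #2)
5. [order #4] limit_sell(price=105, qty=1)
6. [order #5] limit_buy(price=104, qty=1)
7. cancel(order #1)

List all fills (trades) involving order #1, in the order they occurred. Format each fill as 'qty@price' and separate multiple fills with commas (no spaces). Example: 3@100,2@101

After op 1 [order #1] limit_buy(price=100, qty=6): fills=none; bids=[#1:6@100] asks=[-]
After op 2 [order #2] limit_sell(price=99, qty=4): fills=#1x#2:4@100; bids=[#1:2@100] asks=[-]
After op 3 [order #3] limit_sell(price=97, qty=5): fills=#1x#3:2@100; bids=[-] asks=[#3:3@97]
After op 4 cancel(order #2): fills=none; bids=[-] asks=[#3:3@97]
After op 5 [order #4] limit_sell(price=105, qty=1): fills=none; bids=[-] asks=[#3:3@97 #4:1@105]
After op 6 [order #5] limit_buy(price=104, qty=1): fills=#5x#3:1@97; bids=[-] asks=[#3:2@97 #4:1@105]
After op 7 cancel(order #1): fills=none; bids=[-] asks=[#3:2@97 #4:1@105]

Answer: 4@100,2@100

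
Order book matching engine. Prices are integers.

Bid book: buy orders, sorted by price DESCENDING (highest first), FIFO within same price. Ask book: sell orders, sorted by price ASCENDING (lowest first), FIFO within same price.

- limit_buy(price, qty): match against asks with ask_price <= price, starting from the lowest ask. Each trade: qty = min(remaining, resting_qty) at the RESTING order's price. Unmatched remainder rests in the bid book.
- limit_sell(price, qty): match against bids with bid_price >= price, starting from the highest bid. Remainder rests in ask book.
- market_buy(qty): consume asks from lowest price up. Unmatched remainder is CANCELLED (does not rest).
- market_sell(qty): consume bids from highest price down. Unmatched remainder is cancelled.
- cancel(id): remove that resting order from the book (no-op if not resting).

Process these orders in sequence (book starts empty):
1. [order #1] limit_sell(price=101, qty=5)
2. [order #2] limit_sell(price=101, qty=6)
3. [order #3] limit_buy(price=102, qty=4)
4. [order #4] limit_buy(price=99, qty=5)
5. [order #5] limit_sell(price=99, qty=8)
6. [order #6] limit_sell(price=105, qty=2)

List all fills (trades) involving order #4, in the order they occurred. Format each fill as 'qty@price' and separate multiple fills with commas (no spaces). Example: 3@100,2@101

After op 1 [order #1] limit_sell(price=101, qty=5): fills=none; bids=[-] asks=[#1:5@101]
After op 2 [order #2] limit_sell(price=101, qty=6): fills=none; bids=[-] asks=[#1:5@101 #2:6@101]
After op 3 [order #3] limit_buy(price=102, qty=4): fills=#3x#1:4@101; bids=[-] asks=[#1:1@101 #2:6@101]
After op 4 [order #4] limit_buy(price=99, qty=5): fills=none; bids=[#4:5@99] asks=[#1:1@101 #2:6@101]
After op 5 [order #5] limit_sell(price=99, qty=8): fills=#4x#5:5@99; bids=[-] asks=[#5:3@99 #1:1@101 #2:6@101]
After op 6 [order #6] limit_sell(price=105, qty=2): fills=none; bids=[-] asks=[#5:3@99 #1:1@101 #2:6@101 #6:2@105]

Answer: 5@99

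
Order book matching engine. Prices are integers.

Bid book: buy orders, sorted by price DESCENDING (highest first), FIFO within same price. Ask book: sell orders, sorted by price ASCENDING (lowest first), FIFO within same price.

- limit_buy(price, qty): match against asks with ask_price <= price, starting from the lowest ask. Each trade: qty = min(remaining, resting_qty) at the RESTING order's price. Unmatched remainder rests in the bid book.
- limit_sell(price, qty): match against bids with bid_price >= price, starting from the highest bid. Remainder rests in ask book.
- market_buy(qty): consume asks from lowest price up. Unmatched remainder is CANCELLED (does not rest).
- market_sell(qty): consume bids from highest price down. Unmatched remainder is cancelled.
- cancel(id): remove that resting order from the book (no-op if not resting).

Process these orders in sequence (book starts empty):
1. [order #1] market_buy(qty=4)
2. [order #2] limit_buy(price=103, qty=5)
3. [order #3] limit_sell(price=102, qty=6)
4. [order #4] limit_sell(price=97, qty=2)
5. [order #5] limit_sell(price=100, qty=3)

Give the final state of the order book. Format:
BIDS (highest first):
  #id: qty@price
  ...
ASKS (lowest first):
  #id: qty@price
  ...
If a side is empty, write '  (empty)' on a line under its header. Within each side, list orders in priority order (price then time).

After op 1 [order #1] market_buy(qty=4): fills=none; bids=[-] asks=[-]
After op 2 [order #2] limit_buy(price=103, qty=5): fills=none; bids=[#2:5@103] asks=[-]
After op 3 [order #3] limit_sell(price=102, qty=6): fills=#2x#3:5@103; bids=[-] asks=[#3:1@102]
After op 4 [order #4] limit_sell(price=97, qty=2): fills=none; bids=[-] asks=[#4:2@97 #3:1@102]
After op 5 [order #5] limit_sell(price=100, qty=3): fills=none; bids=[-] asks=[#4:2@97 #5:3@100 #3:1@102]

Answer: BIDS (highest first):
  (empty)
ASKS (lowest first):
  #4: 2@97
  #5: 3@100
  #3: 1@102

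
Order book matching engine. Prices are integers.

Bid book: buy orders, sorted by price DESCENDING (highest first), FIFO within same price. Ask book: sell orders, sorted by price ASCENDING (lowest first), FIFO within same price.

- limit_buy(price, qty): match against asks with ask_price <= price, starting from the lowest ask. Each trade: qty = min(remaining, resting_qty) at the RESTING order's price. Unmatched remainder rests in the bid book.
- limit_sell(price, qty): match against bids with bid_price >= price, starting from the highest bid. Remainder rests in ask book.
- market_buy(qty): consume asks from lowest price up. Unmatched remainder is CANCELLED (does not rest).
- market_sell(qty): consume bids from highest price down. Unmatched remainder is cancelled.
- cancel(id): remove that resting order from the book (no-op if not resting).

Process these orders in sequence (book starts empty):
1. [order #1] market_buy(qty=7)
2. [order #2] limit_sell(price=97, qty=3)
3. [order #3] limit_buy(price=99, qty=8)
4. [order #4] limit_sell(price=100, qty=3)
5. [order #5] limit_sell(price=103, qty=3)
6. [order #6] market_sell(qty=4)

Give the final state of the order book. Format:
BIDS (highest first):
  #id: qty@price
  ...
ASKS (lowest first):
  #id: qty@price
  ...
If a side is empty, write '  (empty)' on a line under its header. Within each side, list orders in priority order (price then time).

After op 1 [order #1] market_buy(qty=7): fills=none; bids=[-] asks=[-]
After op 2 [order #2] limit_sell(price=97, qty=3): fills=none; bids=[-] asks=[#2:3@97]
After op 3 [order #3] limit_buy(price=99, qty=8): fills=#3x#2:3@97; bids=[#3:5@99] asks=[-]
After op 4 [order #4] limit_sell(price=100, qty=3): fills=none; bids=[#3:5@99] asks=[#4:3@100]
After op 5 [order #5] limit_sell(price=103, qty=3): fills=none; bids=[#3:5@99] asks=[#4:3@100 #5:3@103]
After op 6 [order #6] market_sell(qty=4): fills=#3x#6:4@99; bids=[#3:1@99] asks=[#4:3@100 #5:3@103]

Answer: BIDS (highest first):
  #3: 1@99
ASKS (lowest first):
  #4: 3@100
  #5: 3@103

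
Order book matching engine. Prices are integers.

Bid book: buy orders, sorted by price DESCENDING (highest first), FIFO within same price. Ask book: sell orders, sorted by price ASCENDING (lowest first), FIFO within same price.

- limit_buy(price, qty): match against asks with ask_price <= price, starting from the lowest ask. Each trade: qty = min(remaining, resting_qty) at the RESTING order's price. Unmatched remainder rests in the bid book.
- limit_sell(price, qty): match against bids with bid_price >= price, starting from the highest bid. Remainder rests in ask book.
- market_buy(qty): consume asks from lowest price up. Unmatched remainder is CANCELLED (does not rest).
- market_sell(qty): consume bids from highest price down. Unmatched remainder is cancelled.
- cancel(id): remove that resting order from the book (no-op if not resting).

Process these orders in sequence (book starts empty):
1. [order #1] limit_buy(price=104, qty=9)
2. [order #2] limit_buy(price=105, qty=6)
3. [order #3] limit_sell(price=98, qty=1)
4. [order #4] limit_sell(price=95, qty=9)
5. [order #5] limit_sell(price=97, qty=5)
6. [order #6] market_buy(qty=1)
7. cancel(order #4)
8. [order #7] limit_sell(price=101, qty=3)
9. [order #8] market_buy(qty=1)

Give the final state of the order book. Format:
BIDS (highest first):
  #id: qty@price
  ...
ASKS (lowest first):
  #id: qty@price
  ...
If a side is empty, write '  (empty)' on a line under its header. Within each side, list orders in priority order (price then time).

After op 1 [order #1] limit_buy(price=104, qty=9): fills=none; bids=[#1:9@104] asks=[-]
After op 2 [order #2] limit_buy(price=105, qty=6): fills=none; bids=[#2:6@105 #1:9@104] asks=[-]
After op 3 [order #3] limit_sell(price=98, qty=1): fills=#2x#3:1@105; bids=[#2:5@105 #1:9@104] asks=[-]
After op 4 [order #4] limit_sell(price=95, qty=9): fills=#2x#4:5@105 #1x#4:4@104; bids=[#1:5@104] asks=[-]
After op 5 [order #5] limit_sell(price=97, qty=5): fills=#1x#5:5@104; bids=[-] asks=[-]
After op 6 [order #6] market_buy(qty=1): fills=none; bids=[-] asks=[-]
After op 7 cancel(order #4): fills=none; bids=[-] asks=[-]
After op 8 [order #7] limit_sell(price=101, qty=3): fills=none; bids=[-] asks=[#7:3@101]
After op 9 [order #8] market_buy(qty=1): fills=#8x#7:1@101; bids=[-] asks=[#7:2@101]

Answer: BIDS (highest first):
  (empty)
ASKS (lowest first):
  #7: 2@101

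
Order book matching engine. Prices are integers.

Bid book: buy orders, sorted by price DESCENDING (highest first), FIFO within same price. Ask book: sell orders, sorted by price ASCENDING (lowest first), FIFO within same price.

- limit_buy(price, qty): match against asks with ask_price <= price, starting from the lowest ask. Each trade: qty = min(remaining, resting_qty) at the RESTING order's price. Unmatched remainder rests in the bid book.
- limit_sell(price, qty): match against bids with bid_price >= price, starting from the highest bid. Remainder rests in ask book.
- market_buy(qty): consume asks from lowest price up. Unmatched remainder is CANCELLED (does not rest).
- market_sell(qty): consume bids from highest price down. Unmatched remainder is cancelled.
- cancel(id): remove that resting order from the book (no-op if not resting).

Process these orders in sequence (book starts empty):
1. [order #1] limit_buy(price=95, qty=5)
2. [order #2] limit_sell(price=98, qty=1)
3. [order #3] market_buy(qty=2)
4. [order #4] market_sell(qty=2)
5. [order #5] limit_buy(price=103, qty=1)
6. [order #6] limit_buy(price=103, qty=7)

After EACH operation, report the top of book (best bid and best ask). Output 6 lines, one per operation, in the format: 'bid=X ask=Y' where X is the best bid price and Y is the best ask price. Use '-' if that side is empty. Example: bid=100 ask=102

After op 1 [order #1] limit_buy(price=95, qty=5): fills=none; bids=[#1:5@95] asks=[-]
After op 2 [order #2] limit_sell(price=98, qty=1): fills=none; bids=[#1:5@95] asks=[#2:1@98]
After op 3 [order #3] market_buy(qty=2): fills=#3x#2:1@98; bids=[#1:5@95] asks=[-]
After op 4 [order #4] market_sell(qty=2): fills=#1x#4:2@95; bids=[#1:3@95] asks=[-]
After op 5 [order #5] limit_buy(price=103, qty=1): fills=none; bids=[#5:1@103 #1:3@95] asks=[-]
After op 6 [order #6] limit_buy(price=103, qty=7): fills=none; bids=[#5:1@103 #6:7@103 #1:3@95] asks=[-]

Answer: bid=95 ask=-
bid=95 ask=98
bid=95 ask=-
bid=95 ask=-
bid=103 ask=-
bid=103 ask=-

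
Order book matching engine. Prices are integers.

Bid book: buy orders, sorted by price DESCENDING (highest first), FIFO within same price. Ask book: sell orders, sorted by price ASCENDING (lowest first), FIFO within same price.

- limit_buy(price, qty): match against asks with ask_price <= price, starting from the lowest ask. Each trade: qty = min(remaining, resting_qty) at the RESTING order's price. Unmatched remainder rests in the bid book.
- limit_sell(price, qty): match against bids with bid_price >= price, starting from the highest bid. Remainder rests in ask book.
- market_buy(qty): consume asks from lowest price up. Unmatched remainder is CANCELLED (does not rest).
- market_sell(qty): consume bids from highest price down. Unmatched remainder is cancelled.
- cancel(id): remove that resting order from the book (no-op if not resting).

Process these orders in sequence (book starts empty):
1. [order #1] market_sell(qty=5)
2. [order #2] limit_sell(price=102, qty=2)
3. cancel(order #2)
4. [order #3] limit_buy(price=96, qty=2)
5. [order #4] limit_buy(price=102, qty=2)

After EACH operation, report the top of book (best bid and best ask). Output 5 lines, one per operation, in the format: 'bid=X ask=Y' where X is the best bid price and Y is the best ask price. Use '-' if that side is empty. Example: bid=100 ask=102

After op 1 [order #1] market_sell(qty=5): fills=none; bids=[-] asks=[-]
After op 2 [order #2] limit_sell(price=102, qty=2): fills=none; bids=[-] asks=[#2:2@102]
After op 3 cancel(order #2): fills=none; bids=[-] asks=[-]
After op 4 [order #3] limit_buy(price=96, qty=2): fills=none; bids=[#3:2@96] asks=[-]
After op 5 [order #4] limit_buy(price=102, qty=2): fills=none; bids=[#4:2@102 #3:2@96] asks=[-]

Answer: bid=- ask=-
bid=- ask=102
bid=- ask=-
bid=96 ask=-
bid=102 ask=-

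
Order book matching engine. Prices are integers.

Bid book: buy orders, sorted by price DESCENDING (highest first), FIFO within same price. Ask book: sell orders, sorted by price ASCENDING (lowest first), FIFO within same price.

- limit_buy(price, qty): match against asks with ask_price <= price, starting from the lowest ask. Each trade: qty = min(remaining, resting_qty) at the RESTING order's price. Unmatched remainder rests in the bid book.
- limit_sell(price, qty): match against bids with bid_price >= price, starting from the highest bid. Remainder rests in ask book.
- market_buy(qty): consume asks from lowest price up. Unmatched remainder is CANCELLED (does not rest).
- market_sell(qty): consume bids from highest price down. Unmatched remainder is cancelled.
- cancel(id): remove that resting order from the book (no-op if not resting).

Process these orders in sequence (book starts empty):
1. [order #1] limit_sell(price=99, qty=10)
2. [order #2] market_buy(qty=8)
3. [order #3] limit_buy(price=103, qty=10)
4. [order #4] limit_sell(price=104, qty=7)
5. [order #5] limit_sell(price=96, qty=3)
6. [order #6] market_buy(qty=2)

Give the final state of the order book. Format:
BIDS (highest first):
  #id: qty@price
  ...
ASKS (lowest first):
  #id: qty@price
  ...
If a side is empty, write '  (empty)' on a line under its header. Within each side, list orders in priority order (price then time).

After op 1 [order #1] limit_sell(price=99, qty=10): fills=none; bids=[-] asks=[#1:10@99]
After op 2 [order #2] market_buy(qty=8): fills=#2x#1:8@99; bids=[-] asks=[#1:2@99]
After op 3 [order #3] limit_buy(price=103, qty=10): fills=#3x#1:2@99; bids=[#3:8@103] asks=[-]
After op 4 [order #4] limit_sell(price=104, qty=7): fills=none; bids=[#3:8@103] asks=[#4:7@104]
After op 5 [order #5] limit_sell(price=96, qty=3): fills=#3x#5:3@103; bids=[#3:5@103] asks=[#4:7@104]
After op 6 [order #6] market_buy(qty=2): fills=#6x#4:2@104; bids=[#3:5@103] asks=[#4:5@104]

Answer: BIDS (highest first):
  #3: 5@103
ASKS (lowest first):
  #4: 5@104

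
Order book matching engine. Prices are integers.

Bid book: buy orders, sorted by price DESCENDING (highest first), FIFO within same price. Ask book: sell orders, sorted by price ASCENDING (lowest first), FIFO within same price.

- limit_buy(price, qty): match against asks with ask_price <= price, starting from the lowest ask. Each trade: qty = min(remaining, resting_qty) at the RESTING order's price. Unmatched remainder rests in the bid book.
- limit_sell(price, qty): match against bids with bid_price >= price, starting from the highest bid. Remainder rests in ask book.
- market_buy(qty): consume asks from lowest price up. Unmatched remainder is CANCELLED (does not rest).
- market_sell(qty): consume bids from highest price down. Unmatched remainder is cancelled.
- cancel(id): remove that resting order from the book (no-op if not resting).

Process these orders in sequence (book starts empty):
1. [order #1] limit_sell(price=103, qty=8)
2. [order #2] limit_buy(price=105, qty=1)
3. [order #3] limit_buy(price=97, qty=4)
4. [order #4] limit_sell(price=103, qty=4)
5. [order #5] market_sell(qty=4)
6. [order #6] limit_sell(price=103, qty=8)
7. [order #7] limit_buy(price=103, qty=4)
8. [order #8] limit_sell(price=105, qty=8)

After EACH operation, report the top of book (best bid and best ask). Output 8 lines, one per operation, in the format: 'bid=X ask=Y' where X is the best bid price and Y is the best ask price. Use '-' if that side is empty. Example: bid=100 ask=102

After op 1 [order #1] limit_sell(price=103, qty=8): fills=none; bids=[-] asks=[#1:8@103]
After op 2 [order #2] limit_buy(price=105, qty=1): fills=#2x#1:1@103; bids=[-] asks=[#1:7@103]
After op 3 [order #3] limit_buy(price=97, qty=4): fills=none; bids=[#3:4@97] asks=[#1:7@103]
After op 4 [order #4] limit_sell(price=103, qty=4): fills=none; bids=[#3:4@97] asks=[#1:7@103 #4:4@103]
After op 5 [order #5] market_sell(qty=4): fills=#3x#5:4@97; bids=[-] asks=[#1:7@103 #4:4@103]
After op 6 [order #6] limit_sell(price=103, qty=8): fills=none; bids=[-] asks=[#1:7@103 #4:4@103 #6:8@103]
After op 7 [order #7] limit_buy(price=103, qty=4): fills=#7x#1:4@103; bids=[-] asks=[#1:3@103 #4:4@103 #6:8@103]
After op 8 [order #8] limit_sell(price=105, qty=8): fills=none; bids=[-] asks=[#1:3@103 #4:4@103 #6:8@103 #8:8@105]

Answer: bid=- ask=103
bid=- ask=103
bid=97 ask=103
bid=97 ask=103
bid=- ask=103
bid=- ask=103
bid=- ask=103
bid=- ask=103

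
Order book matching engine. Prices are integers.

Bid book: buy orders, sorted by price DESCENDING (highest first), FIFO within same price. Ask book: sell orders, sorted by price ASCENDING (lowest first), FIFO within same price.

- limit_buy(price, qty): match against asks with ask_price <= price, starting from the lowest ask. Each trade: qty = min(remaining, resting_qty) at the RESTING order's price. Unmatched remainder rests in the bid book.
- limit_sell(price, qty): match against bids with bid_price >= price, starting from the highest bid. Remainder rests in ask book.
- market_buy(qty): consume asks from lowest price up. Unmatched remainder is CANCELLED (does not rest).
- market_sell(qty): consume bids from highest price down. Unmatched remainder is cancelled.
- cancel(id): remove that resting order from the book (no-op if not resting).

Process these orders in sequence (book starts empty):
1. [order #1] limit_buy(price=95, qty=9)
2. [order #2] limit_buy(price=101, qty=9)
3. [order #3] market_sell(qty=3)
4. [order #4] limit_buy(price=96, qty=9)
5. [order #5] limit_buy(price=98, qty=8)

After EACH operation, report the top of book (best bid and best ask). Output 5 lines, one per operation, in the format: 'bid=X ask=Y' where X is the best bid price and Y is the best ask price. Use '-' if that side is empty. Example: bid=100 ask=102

Answer: bid=95 ask=-
bid=101 ask=-
bid=101 ask=-
bid=101 ask=-
bid=101 ask=-

Derivation:
After op 1 [order #1] limit_buy(price=95, qty=9): fills=none; bids=[#1:9@95] asks=[-]
After op 2 [order #2] limit_buy(price=101, qty=9): fills=none; bids=[#2:9@101 #1:9@95] asks=[-]
After op 3 [order #3] market_sell(qty=3): fills=#2x#3:3@101; bids=[#2:6@101 #1:9@95] asks=[-]
After op 4 [order #4] limit_buy(price=96, qty=9): fills=none; bids=[#2:6@101 #4:9@96 #1:9@95] asks=[-]
After op 5 [order #5] limit_buy(price=98, qty=8): fills=none; bids=[#2:6@101 #5:8@98 #4:9@96 #1:9@95] asks=[-]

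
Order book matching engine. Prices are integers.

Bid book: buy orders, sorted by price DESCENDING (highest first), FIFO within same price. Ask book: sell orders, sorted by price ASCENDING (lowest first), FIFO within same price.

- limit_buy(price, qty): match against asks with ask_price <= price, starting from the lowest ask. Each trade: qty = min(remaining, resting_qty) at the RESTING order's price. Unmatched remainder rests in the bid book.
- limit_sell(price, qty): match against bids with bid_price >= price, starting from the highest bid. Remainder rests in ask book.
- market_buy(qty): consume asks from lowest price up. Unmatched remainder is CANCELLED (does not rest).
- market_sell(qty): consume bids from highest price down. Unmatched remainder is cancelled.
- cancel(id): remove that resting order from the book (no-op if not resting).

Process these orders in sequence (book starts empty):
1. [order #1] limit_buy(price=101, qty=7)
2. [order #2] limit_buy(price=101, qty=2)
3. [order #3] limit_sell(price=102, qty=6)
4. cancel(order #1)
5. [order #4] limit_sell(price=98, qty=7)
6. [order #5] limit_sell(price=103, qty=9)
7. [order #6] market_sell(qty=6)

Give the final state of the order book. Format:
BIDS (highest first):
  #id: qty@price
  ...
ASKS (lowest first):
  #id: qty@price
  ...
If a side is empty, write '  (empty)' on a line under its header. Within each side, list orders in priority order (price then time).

After op 1 [order #1] limit_buy(price=101, qty=7): fills=none; bids=[#1:7@101] asks=[-]
After op 2 [order #2] limit_buy(price=101, qty=2): fills=none; bids=[#1:7@101 #2:2@101] asks=[-]
After op 3 [order #3] limit_sell(price=102, qty=6): fills=none; bids=[#1:7@101 #2:2@101] asks=[#3:6@102]
After op 4 cancel(order #1): fills=none; bids=[#2:2@101] asks=[#3:6@102]
After op 5 [order #4] limit_sell(price=98, qty=7): fills=#2x#4:2@101; bids=[-] asks=[#4:5@98 #3:6@102]
After op 6 [order #5] limit_sell(price=103, qty=9): fills=none; bids=[-] asks=[#4:5@98 #3:6@102 #5:9@103]
After op 7 [order #6] market_sell(qty=6): fills=none; bids=[-] asks=[#4:5@98 #3:6@102 #5:9@103]

Answer: BIDS (highest first):
  (empty)
ASKS (lowest first):
  #4: 5@98
  #3: 6@102
  #5: 9@103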